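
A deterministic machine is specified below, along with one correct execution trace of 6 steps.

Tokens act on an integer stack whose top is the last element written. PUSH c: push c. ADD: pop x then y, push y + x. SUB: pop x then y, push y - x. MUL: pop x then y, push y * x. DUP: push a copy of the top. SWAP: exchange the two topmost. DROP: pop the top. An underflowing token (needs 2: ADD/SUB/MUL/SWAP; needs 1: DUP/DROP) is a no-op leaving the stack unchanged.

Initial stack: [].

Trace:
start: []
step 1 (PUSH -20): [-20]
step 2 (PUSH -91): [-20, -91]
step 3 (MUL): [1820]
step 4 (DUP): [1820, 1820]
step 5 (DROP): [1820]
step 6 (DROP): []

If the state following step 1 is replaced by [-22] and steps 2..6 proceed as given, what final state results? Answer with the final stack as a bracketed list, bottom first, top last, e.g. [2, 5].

state after step 1 := [-22]
step 2 (PUSH -91): [-22, -91]
step 3 (MUL): [2002]
step 4 (DUP): [2002, 2002]
step 5 (DROP): [2002]
step 6 (DROP): []

[]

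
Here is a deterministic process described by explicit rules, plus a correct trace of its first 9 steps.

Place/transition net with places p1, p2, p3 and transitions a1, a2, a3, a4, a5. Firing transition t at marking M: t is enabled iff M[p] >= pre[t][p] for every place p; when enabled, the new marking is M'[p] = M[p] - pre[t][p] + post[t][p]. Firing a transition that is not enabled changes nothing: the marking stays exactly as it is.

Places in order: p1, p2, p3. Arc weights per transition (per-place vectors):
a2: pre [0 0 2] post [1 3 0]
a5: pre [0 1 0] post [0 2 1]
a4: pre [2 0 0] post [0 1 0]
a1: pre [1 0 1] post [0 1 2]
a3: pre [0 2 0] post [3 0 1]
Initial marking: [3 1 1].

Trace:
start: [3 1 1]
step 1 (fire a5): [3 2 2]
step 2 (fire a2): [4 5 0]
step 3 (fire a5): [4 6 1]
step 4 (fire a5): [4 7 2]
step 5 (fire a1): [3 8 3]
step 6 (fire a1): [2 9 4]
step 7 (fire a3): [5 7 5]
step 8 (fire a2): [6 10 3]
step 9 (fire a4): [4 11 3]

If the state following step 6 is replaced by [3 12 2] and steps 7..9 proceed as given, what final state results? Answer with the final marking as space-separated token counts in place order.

state after step 6 := [3 12 2]
step 7 (fire a3): [6 10 3]
step 8 (fire a2): [7 13 1]
step 9 (fire a4): [5 14 1]

5 14 1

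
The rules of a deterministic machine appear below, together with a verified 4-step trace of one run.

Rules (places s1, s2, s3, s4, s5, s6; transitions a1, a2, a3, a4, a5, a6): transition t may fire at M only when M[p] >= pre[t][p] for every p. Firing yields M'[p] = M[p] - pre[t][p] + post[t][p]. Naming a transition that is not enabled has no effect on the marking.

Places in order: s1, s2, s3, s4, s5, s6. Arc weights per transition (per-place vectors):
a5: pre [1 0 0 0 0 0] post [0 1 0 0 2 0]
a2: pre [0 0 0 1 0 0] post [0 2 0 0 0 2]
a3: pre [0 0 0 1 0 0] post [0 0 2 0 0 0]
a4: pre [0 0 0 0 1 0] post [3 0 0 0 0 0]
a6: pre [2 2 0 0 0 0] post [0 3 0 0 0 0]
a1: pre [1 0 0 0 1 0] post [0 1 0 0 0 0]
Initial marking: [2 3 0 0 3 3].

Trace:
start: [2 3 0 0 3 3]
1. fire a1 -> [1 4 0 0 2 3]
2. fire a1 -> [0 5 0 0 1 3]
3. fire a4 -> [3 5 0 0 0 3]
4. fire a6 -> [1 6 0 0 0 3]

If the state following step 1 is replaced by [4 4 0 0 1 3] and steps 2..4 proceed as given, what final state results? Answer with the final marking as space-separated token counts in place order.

1 6 0 0 0 3

state after step 1 := [4 4 0 0 1 3]
2. fire a1 -> [3 5 0 0 0 3]
3. fire a4 -> [3 5 0 0 0 3]
4. fire a6 -> [1 6 0 0 0 3]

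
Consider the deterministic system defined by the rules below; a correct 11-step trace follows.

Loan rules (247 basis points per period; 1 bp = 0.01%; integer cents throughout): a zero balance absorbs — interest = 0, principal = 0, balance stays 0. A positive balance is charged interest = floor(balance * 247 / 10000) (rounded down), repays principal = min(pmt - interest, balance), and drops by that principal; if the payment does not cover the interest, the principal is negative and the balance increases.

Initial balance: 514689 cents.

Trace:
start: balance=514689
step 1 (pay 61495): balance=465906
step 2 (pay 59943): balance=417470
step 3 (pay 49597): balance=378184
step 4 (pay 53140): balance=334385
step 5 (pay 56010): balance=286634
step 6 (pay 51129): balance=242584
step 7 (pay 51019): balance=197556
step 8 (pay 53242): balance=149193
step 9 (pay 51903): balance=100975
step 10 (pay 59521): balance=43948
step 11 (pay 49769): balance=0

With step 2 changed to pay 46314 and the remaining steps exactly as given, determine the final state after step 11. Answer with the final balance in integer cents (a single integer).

12239

(re-executing from step 2 with the substitution; state before step 2: balance=465906)
step 2 (pay 46314): balance=431099
step 3 (pay 49597): balance=392150
step 4 (pay 53140): balance=348696
step 5 (pay 56010): balance=301298
step 6 (pay 51129): balance=257611
step 7 (pay 51019): balance=212954
step 8 (pay 53242): balance=164971
step 9 (pay 51903): balance=117142
step 10 (pay 59521): balance=60514
step 11 (pay 49769): balance=12239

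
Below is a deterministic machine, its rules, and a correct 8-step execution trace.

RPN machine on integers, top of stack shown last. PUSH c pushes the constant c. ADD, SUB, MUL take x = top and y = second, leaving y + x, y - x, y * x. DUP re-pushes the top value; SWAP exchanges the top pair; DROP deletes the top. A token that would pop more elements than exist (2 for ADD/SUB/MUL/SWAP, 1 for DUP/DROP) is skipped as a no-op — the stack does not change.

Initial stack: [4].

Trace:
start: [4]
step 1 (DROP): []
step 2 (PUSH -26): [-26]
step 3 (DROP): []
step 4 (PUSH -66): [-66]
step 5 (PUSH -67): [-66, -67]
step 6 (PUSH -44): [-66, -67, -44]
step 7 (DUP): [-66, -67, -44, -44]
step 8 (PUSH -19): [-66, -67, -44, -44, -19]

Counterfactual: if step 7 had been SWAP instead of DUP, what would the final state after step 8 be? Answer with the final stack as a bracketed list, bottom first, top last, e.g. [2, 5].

(re-executing from step 7 with the substitution; state before step 7: [-66, -67, -44])
step 7 (SWAP): [-66, -44, -67]
step 8 (PUSH -19): [-66, -44, -67, -19]

[-66, -44, -67, -19]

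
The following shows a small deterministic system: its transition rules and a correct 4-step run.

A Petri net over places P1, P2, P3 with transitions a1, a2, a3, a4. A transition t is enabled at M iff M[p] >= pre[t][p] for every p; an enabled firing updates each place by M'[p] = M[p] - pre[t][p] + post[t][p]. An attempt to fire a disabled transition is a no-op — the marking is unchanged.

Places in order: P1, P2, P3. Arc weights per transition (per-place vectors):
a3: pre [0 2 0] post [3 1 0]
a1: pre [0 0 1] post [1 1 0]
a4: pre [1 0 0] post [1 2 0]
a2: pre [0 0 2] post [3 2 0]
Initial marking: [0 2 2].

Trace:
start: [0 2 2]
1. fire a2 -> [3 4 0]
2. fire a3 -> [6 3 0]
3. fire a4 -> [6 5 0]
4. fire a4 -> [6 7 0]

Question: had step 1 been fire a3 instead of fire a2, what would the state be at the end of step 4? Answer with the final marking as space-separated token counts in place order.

3 5 2

(re-executing from step 1 with the substitution; state before step 1: [0 2 2])
1. fire a3 -> [3 1 2]
2. fire a3 -> [3 1 2]
3. fire a4 -> [3 3 2]
4. fire a4 -> [3 5 2]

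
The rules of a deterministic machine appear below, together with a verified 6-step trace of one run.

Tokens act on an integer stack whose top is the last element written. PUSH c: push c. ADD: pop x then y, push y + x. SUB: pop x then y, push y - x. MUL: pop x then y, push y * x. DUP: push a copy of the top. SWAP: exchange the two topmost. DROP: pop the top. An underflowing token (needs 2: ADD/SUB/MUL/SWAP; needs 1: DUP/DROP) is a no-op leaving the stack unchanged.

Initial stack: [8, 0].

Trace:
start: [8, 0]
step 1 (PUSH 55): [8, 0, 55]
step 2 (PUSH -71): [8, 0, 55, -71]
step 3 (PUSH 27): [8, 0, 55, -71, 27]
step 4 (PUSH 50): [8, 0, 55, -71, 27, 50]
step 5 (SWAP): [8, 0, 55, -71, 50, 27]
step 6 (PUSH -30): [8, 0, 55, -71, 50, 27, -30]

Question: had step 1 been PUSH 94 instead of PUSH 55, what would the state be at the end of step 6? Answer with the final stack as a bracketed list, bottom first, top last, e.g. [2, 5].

[8, 0, 94, -71, 50, 27, -30]

(re-executing from step 1 with the substitution; state before step 1: [8, 0])
step 1 (PUSH 94): [8, 0, 94]
step 2 (PUSH -71): [8, 0, 94, -71]
step 3 (PUSH 27): [8, 0, 94, -71, 27]
step 4 (PUSH 50): [8, 0, 94, -71, 27, 50]
step 5 (SWAP): [8, 0, 94, -71, 50, 27]
step 6 (PUSH -30): [8, 0, 94, -71, 50, 27, -30]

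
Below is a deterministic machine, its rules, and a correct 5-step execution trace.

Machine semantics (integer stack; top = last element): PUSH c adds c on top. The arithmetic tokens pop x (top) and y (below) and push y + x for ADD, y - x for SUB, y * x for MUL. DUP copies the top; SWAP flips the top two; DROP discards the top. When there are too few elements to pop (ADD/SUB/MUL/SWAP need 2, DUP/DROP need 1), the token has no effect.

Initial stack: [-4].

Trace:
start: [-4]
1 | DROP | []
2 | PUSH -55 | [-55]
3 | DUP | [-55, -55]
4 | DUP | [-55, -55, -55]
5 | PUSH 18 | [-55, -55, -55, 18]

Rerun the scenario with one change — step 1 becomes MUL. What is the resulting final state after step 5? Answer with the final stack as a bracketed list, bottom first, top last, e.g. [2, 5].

(re-executing from step 1 with the substitution; state before step 1: [-4])
1 | MUL | [-4]
2 | PUSH -55 | [-4, -55]
3 | DUP | [-4, -55, -55]
4 | DUP | [-4, -55, -55, -55]
5 | PUSH 18 | [-4, -55, -55, -55, 18]

[-4, -55, -55, -55, 18]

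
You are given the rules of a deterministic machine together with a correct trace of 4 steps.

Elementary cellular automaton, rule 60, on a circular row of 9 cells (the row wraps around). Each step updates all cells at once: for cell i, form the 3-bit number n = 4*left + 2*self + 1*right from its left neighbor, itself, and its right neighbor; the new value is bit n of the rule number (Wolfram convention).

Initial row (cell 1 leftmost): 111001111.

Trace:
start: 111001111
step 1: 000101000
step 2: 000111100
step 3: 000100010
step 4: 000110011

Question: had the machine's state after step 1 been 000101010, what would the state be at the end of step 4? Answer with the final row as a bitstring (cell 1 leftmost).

110110000

state after step 1 := 000101010
step 2: 000111111
step 3: 100100000
step 4: 110110000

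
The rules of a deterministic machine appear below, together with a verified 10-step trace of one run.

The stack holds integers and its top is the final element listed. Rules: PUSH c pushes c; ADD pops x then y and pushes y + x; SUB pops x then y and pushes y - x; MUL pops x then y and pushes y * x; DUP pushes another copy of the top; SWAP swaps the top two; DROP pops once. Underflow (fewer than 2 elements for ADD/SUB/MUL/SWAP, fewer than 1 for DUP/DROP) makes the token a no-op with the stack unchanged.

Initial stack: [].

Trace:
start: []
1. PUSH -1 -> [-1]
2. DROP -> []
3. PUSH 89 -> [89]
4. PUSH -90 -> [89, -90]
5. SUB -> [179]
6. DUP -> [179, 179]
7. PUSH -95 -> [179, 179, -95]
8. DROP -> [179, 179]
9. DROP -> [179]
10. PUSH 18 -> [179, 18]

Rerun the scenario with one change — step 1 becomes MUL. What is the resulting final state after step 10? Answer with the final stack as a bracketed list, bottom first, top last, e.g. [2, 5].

[179, 18]

(re-executing from step 1 with the substitution; state before step 1: [])
1. MUL -> []
2. DROP -> []
3. PUSH 89 -> [89]
4. PUSH -90 -> [89, -90]
5. SUB -> [179]
6. DUP -> [179, 179]
7. PUSH -95 -> [179, 179, -95]
8. DROP -> [179, 179]
9. DROP -> [179]
10. PUSH 18 -> [179, 18]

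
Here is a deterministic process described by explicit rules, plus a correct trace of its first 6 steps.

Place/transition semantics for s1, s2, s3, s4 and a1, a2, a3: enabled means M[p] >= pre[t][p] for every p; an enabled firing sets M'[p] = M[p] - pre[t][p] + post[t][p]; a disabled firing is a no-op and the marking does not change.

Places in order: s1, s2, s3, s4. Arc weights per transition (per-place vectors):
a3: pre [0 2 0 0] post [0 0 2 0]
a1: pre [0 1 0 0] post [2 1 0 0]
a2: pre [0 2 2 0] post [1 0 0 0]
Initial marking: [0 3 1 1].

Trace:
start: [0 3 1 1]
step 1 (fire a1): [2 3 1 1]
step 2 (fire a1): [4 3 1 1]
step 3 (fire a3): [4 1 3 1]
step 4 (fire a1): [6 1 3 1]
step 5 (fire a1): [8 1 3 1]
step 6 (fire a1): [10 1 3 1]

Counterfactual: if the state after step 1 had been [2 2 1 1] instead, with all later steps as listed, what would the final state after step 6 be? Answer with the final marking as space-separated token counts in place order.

4 0 3 1

state after step 1 := [2 2 1 1]
step 2 (fire a1): [4 2 1 1]
step 3 (fire a3): [4 0 3 1]
step 4 (fire a1): [4 0 3 1]
step 5 (fire a1): [4 0 3 1]
step 6 (fire a1): [4 0 3 1]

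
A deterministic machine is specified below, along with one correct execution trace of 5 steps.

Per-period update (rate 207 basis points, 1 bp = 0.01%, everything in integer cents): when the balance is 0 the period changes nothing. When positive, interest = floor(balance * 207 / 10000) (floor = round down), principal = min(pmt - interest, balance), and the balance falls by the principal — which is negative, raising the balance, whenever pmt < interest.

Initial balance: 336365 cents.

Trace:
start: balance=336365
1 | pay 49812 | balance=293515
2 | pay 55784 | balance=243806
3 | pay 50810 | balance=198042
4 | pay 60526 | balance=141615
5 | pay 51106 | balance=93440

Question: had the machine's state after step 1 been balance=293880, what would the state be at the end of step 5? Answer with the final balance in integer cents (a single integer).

93837

state after step 1 := balance=293880
2 | pay 55784 | balance=244179
3 | pay 50810 | balance=198423
4 | pay 60526 | balance=142004
5 | pay 51106 | balance=93837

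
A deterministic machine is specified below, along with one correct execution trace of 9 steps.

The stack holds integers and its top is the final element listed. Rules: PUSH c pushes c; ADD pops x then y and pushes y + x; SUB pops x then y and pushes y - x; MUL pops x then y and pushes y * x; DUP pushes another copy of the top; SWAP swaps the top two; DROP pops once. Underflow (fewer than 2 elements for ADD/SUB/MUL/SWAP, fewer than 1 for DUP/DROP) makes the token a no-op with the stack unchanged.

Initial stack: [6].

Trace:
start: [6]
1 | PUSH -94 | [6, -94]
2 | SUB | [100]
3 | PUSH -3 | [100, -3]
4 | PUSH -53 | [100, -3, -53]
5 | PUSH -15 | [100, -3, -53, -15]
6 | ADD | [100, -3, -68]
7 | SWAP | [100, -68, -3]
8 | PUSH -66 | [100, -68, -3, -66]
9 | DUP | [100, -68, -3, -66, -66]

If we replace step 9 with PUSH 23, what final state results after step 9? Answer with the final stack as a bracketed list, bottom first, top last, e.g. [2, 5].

[100, -68, -3, -66, 23]

(re-executing from step 9 with the substitution; state before step 9: [100, -68, -3, -66])
9 | PUSH 23 | [100, -68, -3, -66, 23]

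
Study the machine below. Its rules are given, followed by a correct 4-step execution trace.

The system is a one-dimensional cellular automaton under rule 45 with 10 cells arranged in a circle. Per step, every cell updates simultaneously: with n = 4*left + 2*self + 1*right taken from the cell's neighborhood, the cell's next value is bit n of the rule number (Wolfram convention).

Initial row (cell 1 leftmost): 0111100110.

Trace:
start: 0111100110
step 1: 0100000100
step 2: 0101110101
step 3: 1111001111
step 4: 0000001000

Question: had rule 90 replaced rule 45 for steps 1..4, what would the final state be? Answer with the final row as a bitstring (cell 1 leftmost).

(re-executing steps 1..4 under rule 90; state before step 1: 0111100110)
step 1: 1100111111
step 2: 0111100000
step 3: 1100110000
step 4: 1111111001

1111111001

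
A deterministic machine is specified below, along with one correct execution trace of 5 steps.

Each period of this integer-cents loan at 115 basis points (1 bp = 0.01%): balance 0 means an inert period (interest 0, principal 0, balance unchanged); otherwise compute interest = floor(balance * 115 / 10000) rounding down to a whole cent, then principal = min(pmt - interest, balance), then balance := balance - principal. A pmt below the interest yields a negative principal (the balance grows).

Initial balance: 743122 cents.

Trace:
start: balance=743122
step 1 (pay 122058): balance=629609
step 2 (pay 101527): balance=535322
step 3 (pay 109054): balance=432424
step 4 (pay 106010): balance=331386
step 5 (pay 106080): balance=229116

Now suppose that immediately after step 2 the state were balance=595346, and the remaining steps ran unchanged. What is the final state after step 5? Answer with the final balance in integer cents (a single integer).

state after step 2 := balance=595346
step 3 (pay 109054): balance=493138
step 4 (pay 106010): balance=392799
step 5 (pay 106080): balance=291236

291236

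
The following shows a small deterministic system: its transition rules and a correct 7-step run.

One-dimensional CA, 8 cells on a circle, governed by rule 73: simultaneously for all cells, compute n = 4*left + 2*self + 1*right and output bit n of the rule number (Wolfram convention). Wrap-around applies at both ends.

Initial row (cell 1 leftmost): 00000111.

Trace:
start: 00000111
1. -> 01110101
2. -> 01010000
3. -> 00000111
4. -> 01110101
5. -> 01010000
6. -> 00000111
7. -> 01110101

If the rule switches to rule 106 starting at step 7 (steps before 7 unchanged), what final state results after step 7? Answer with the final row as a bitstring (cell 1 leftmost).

(re-executing step 7 under rule 106; state before step 7: 00000111)
7. -> 00001101

00001101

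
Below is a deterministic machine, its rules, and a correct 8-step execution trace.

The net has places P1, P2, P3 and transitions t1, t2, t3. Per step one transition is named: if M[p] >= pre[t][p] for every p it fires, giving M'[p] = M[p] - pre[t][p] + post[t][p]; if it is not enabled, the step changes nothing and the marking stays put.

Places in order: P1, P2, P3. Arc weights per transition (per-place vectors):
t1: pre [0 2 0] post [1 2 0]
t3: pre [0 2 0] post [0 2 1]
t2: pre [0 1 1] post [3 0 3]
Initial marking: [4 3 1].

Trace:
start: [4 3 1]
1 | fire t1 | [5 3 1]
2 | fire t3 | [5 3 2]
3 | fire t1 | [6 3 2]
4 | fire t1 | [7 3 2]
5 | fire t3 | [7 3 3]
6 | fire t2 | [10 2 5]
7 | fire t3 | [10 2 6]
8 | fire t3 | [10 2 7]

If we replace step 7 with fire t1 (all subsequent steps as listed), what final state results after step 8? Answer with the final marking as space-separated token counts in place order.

(re-executing from step 7 with the substitution; state before step 7: [10 2 5])
7 | fire t1 | [11 2 5]
8 | fire t3 | [11 2 6]

11 2 6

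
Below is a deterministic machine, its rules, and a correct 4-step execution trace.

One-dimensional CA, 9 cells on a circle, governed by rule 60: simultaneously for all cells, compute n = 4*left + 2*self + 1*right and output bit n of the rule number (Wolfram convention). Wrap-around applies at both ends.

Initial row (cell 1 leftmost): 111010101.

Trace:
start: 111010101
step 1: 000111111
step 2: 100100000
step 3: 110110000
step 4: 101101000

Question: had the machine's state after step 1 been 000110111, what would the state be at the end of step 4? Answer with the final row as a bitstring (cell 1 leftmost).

state after step 1 := 000110111
step 2: 100101100
step 3: 110111010
step 4: 101100111

101100111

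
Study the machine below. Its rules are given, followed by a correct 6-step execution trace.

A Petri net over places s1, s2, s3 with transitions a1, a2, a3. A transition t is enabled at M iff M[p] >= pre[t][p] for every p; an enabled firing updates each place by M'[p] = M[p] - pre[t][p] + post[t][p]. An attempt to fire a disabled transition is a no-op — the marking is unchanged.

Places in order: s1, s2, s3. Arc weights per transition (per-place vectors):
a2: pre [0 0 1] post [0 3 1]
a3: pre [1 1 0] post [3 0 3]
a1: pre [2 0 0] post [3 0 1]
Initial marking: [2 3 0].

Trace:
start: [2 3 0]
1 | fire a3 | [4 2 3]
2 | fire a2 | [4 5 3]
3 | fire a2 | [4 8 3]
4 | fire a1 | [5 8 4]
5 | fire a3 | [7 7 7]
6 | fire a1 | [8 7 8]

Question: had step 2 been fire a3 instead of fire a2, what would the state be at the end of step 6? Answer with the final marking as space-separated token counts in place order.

(re-executing from step 2 with the substitution; state before step 2: [4 2 3])
2 | fire a3 | [6 1 6]
3 | fire a2 | [6 4 6]
4 | fire a1 | [7 4 7]
5 | fire a3 | [9 3 10]
6 | fire a1 | [10 3 11]

10 3 11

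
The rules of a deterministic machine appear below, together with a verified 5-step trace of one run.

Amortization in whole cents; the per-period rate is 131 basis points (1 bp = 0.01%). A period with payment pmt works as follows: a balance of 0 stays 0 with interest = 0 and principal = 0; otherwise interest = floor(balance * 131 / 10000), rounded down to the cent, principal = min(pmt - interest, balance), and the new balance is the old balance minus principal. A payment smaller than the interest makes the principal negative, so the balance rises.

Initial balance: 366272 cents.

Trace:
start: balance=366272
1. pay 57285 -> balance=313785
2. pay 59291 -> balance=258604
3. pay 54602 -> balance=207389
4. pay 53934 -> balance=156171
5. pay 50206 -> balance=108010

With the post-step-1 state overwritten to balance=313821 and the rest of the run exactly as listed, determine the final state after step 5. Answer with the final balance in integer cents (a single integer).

108050

state after step 1 := balance=313821
2. pay 59291 -> balance=258641
3. pay 54602 -> balance=207427
4. pay 53934 -> balance=156210
5. pay 50206 -> balance=108050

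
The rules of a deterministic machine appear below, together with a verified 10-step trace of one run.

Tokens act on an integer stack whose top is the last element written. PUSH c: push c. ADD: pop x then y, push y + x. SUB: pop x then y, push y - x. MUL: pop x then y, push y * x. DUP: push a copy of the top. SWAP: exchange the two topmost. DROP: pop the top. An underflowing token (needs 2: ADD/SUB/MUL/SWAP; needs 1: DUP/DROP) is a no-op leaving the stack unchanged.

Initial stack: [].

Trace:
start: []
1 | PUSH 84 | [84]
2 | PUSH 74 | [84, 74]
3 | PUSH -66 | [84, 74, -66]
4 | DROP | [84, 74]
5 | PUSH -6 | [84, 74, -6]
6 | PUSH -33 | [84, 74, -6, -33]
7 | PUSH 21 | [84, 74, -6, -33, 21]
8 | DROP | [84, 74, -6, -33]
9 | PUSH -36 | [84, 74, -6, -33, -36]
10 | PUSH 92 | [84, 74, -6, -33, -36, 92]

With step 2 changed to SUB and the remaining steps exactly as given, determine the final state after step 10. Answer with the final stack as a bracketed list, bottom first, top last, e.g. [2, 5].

(re-executing from step 2 with the substitution; state before step 2: [84])
2 | SUB | [84]
3 | PUSH -66 | [84, -66]
4 | DROP | [84]
5 | PUSH -6 | [84, -6]
6 | PUSH -33 | [84, -6, -33]
7 | PUSH 21 | [84, -6, -33, 21]
8 | DROP | [84, -6, -33]
9 | PUSH -36 | [84, -6, -33, -36]
10 | PUSH 92 | [84, -6, -33, -36, 92]

[84, -6, -33, -36, 92]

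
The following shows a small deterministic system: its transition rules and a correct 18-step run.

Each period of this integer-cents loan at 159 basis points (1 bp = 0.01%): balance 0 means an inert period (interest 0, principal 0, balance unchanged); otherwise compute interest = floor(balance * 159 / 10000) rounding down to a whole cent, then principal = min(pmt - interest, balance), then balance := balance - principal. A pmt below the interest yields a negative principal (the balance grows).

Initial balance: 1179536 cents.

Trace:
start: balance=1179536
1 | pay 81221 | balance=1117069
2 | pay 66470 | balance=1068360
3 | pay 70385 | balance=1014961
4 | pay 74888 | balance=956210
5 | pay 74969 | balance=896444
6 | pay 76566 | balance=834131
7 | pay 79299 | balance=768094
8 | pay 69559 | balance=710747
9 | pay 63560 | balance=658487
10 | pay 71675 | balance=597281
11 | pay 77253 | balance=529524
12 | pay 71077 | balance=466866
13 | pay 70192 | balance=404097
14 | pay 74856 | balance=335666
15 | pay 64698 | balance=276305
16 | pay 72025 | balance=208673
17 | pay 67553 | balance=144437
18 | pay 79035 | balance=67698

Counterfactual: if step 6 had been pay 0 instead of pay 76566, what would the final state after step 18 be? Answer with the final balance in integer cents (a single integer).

160222

(re-executing from step 6 with the substitution; state before step 6: balance=896444)
6 | pay 0 | balance=910697
7 | pay 79299 | balance=845878
8 | pay 69559 | balance=789768
9 | pay 63560 | balance=738765
10 | pay 71675 | balance=678836
11 | pay 77253 | balance=612376
12 | pay 71077 | balance=551035
13 | pay 70192 | balance=489604
14 | pay 74856 | balance=422532
15 | pay 64698 | balance=364552
16 | pay 72025 | balance=298323
17 | pay 67553 | balance=235513
18 | pay 79035 | balance=160222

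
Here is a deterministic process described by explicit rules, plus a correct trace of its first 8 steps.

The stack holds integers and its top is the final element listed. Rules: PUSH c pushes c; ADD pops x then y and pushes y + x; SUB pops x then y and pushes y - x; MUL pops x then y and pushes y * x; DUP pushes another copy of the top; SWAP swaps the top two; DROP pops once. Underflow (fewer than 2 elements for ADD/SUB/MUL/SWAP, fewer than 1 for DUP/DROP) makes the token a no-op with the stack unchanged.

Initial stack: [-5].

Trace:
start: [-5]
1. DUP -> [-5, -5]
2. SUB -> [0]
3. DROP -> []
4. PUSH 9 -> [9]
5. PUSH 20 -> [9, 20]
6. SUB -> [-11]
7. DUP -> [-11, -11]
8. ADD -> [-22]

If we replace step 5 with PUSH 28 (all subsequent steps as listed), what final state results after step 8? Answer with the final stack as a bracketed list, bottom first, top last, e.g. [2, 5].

[-38]

(re-executing from step 5 with the substitution; state before step 5: [9])
5. PUSH 28 -> [9, 28]
6. SUB -> [-19]
7. DUP -> [-19, -19]
8. ADD -> [-38]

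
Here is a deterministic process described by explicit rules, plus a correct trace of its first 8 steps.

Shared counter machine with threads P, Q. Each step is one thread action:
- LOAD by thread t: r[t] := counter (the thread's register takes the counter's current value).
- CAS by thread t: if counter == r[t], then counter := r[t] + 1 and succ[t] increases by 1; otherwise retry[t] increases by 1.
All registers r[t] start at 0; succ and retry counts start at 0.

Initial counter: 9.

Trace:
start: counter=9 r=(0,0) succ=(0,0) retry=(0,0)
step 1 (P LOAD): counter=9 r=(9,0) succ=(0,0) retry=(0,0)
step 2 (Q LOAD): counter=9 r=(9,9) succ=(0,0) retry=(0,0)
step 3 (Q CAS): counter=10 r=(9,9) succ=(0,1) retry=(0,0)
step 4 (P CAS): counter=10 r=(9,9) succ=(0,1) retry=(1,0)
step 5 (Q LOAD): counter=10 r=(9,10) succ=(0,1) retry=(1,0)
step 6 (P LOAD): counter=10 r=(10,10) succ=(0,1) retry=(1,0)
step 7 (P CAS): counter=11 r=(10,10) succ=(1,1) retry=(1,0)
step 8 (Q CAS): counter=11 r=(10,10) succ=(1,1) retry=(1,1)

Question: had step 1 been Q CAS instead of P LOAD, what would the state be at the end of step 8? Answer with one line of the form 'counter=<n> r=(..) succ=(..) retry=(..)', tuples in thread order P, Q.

counter=11 r=(10,10) succ=(1,1) retry=(1,2)

(re-executing from step 1 with the substitution; state before step 1: counter=9 r=(0,0) succ=(0,0) retry=(0,0))
step 1 (Q CAS): counter=9 r=(0,0) succ=(0,0) retry=(0,1)
step 2 (Q LOAD): counter=9 r=(0,9) succ=(0,0) retry=(0,1)
step 3 (Q CAS): counter=10 r=(0,9) succ=(0,1) retry=(0,1)
step 4 (P CAS): counter=10 r=(0,9) succ=(0,1) retry=(1,1)
step 5 (Q LOAD): counter=10 r=(0,10) succ=(0,1) retry=(1,1)
step 6 (P LOAD): counter=10 r=(10,10) succ=(0,1) retry=(1,1)
step 7 (P CAS): counter=11 r=(10,10) succ=(1,1) retry=(1,1)
step 8 (Q CAS): counter=11 r=(10,10) succ=(1,1) retry=(1,2)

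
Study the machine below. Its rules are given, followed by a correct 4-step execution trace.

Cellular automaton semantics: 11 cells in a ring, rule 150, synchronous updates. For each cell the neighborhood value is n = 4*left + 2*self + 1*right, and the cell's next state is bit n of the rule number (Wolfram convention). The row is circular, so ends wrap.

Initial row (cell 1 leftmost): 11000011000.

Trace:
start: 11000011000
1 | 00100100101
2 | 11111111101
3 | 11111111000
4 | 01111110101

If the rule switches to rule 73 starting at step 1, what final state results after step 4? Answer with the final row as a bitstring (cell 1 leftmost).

11011011000

(re-executing steps 1..4 under rule 73; state before step 1: 11000011000)
1 | 11011011010
2 | 11011011000
3 | 11011011010
4 | 11011011000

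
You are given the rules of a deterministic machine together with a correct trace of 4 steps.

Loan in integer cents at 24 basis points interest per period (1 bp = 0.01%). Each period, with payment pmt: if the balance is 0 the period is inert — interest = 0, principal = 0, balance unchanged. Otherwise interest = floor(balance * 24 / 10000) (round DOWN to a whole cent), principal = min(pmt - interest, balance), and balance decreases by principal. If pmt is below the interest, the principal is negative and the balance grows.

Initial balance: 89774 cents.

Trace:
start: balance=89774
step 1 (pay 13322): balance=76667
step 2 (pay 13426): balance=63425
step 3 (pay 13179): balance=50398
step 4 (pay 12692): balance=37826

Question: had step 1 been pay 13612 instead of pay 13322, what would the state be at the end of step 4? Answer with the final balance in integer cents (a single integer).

37534

(re-executing from step 1 with the substitution; state before step 1: balance=89774)
step 1 (pay 13612): balance=76377
step 2 (pay 13426): balance=63134
step 3 (pay 13179): balance=50106
step 4 (pay 12692): balance=37534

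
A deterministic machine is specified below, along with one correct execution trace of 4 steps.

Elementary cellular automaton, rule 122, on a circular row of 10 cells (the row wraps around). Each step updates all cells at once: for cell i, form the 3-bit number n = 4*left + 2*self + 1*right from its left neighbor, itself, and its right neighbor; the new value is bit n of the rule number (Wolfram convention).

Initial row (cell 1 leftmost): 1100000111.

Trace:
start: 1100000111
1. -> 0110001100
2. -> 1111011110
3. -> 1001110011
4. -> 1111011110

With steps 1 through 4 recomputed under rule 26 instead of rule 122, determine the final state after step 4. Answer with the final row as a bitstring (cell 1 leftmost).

0100101011

(re-executing steps 1..4 under rule 26; state before step 1: 1100000111)
1. -> 0010001100
2. -> 0101011010
3. -> 1000010001
4. -> 0100101011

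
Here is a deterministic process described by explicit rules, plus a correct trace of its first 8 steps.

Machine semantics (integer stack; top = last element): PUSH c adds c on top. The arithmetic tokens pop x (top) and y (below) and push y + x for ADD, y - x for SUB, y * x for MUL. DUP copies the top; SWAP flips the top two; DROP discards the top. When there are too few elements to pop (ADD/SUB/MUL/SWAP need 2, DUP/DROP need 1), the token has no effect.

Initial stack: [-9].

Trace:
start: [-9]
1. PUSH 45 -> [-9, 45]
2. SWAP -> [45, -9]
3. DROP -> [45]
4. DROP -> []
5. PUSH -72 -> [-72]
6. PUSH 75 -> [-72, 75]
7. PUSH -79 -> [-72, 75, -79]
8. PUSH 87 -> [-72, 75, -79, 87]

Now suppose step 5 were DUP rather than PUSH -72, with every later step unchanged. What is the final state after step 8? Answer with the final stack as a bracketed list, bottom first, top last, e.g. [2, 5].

(re-executing from step 5 with the substitution; state before step 5: [])
5. DUP -> []
6. PUSH 75 -> [75]
7. PUSH -79 -> [75, -79]
8. PUSH 87 -> [75, -79, 87]

[75, -79, 87]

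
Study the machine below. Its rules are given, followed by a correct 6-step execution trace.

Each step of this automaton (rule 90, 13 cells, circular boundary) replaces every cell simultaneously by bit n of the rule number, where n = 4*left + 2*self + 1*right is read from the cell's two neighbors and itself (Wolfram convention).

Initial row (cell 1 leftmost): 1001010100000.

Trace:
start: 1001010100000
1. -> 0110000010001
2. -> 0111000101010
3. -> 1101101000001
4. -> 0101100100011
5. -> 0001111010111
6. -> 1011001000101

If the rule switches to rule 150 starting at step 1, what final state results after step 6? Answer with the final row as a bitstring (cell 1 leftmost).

0000111101100

(re-executing steps 1..6 under rule 150; state before step 1: 1001010100000)
1. -> 1111010110001
2. -> 1110010001010
3. -> 0101111011010
4. -> 1100110000011
5. -> 1011001000101
6. -> 0000111101100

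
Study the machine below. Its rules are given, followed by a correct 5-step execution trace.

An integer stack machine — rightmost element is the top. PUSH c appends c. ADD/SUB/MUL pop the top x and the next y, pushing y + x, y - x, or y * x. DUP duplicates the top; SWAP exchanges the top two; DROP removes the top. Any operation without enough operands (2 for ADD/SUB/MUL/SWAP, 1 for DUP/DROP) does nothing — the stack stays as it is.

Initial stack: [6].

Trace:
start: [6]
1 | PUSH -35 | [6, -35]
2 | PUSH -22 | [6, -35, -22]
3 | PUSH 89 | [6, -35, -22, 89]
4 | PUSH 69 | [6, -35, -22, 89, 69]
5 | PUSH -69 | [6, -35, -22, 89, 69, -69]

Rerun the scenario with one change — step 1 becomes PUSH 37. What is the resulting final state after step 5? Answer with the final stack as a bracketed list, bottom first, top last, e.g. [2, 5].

[6, 37, -22, 89, 69, -69]

(re-executing from step 1 with the substitution; state before step 1: [6])
1 | PUSH 37 | [6, 37]
2 | PUSH -22 | [6, 37, -22]
3 | PUSH 89 | [6, 37, -22, 89]
4 | PUSH 69 | [6, 37, -22, 89, 69]
5 | PUSH -69 | [6, 37, -22, 89, 69, -69]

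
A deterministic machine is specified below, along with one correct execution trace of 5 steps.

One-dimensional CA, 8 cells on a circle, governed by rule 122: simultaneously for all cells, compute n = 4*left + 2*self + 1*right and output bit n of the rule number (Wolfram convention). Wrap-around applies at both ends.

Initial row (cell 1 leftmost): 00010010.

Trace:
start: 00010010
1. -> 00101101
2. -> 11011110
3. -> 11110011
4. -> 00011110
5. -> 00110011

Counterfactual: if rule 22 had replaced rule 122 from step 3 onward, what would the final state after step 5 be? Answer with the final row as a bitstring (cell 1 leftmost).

00000000

(re-executing steps 3..5 under rule 22; state before step 3: 11011110)
3. -> 00000000
4. -> 00000000
5. -> 00000000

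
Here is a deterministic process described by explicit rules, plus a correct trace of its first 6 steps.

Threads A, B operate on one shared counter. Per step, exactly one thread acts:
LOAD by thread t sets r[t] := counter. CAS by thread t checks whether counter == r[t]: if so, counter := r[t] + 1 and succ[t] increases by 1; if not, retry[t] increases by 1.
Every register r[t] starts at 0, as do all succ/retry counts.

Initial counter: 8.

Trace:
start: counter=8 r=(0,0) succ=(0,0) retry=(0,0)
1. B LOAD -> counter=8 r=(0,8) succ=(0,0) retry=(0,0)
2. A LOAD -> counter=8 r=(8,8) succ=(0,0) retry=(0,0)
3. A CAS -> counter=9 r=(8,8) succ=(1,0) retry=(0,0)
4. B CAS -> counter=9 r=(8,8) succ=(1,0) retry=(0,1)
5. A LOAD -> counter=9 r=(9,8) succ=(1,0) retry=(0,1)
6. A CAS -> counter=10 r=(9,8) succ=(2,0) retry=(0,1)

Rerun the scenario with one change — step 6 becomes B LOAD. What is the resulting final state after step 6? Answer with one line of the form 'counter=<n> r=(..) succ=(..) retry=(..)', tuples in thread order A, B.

(re-executing from step 6 with the substitution; state before step 6: counter=9 r=(9,8) succ=(1,0) retry=(0,1))
6. B LOAD -> counter=9 r=(9,9) succ=(1,0) retry=(0,1)

counter=9 r=(9,9) succ=(1,0) retry=(0,1)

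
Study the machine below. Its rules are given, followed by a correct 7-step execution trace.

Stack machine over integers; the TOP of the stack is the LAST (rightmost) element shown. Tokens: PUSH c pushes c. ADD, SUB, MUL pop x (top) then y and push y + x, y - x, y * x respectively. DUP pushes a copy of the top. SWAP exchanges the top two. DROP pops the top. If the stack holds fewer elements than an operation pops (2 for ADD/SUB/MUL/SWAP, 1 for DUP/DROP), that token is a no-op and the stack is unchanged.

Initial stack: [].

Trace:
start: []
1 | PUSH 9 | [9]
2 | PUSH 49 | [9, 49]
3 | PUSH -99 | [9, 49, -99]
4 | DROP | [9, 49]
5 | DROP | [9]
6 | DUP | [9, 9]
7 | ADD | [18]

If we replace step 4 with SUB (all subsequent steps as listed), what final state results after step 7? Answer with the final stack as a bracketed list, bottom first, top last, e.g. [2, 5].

(re-executing from step 4 with the substitution; state before step 4: [9, 49, -99])
4 | SUB | [9, 148]
5 | DROP | [9]
6 | DUP | [9, 9]
7 | ADD | [18]

[18]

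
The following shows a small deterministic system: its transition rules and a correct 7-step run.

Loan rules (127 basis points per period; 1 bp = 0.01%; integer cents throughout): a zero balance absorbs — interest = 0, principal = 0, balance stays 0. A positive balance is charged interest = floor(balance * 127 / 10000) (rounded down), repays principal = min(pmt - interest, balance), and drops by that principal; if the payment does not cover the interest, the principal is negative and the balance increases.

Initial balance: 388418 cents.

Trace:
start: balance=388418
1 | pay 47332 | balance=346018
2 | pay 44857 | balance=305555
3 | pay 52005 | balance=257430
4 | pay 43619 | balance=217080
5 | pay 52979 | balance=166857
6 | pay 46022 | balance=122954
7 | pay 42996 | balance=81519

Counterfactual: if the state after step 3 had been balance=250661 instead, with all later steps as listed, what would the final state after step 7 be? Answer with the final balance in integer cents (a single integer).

74399

state after step 3 := balance=250661
4 | pay 43619 | balance=210225
5 | pay 52979 | balance=159915
6 | pay 46022 | balance=115923
7 | pay 42996 | balance=74399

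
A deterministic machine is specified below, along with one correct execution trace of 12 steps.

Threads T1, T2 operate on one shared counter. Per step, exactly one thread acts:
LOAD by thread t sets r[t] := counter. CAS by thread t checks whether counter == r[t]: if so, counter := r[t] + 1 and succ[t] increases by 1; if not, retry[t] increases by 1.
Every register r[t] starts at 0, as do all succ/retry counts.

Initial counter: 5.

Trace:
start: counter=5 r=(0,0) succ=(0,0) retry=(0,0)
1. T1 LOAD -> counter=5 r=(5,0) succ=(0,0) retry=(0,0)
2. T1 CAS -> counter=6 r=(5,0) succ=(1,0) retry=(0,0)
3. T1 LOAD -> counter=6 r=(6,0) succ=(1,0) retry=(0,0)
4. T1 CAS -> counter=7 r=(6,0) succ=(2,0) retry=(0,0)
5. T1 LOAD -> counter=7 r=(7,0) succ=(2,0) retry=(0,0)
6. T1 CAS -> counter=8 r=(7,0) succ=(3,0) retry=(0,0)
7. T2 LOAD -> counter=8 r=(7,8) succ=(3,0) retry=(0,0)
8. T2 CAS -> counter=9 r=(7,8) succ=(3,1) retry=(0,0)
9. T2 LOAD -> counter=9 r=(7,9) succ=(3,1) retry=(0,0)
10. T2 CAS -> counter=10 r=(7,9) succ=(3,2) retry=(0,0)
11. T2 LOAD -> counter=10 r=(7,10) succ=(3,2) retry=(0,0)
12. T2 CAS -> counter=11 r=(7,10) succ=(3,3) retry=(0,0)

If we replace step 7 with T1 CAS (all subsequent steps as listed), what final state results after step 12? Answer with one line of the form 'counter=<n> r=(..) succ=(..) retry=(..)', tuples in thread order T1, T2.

(re-executing from step 7 with the substitution; state before step 7: counter=8 r=(7,0) succ=(3,0) retry=(0,0))
7. T1 CAS -> counter=8 r=(7,0) succ=(3,0) retry=(1,0)
8. T2 CAS -> counter=8 r=(7,0) succ=(3,0) retry=(1,1)
9. T2 LOAD -> counter=8 r=(7,8) succ=(3,0) retry=(1,1)
10. T2 CAS -> counter=9 r=(7,8) succ=(3,1) retry=(1,1)
11. T2 LOAD -> counter=9 r=(7,9) succ=(3,1) retry=(1,1)
12. T2 CAS -> counter=10 r=(7,9) succ=(3,2) retry=(1,1)

counter=10 r=(7,9) succ=(3,2) retry=(1,1)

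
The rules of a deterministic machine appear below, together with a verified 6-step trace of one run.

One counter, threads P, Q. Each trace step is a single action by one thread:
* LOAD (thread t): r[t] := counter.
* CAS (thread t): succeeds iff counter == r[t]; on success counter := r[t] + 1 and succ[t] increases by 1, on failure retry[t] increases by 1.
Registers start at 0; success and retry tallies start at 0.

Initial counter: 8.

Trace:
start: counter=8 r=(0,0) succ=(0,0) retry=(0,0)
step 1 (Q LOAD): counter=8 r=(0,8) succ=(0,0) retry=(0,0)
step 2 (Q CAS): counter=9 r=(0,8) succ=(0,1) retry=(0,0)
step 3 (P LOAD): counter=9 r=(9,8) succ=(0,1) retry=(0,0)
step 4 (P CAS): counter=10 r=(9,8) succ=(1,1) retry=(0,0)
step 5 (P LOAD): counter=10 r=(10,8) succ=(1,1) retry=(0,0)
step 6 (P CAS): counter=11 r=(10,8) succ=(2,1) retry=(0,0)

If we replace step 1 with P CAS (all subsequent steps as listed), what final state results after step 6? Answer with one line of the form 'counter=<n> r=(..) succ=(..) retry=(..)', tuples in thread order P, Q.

counter=10 r=(9,0) succ=(2,0) retry=(1,1)

(re-executing from step 1 with the substitution; state before step 1: counter=8 r=(0,0) succ=(0,0) retry=(0,0))
step 1 (P CAS): counter=8 r=(0,0) succ=(0,0) retry=(1,0)
step 2 (Q CAS): counter=8 r=(0,0) succ=(0,0) retry=(1,1)
step 3 (P LOAD): counter=8 r=(8,0) succ=(0,0) retry=(1,1)
step 4 (P CAS): counter=9 r=(8,0) succ=(1,0) retry=(1,1)
step 5 (P LOAD): counter=9 r=(9,0) succ=(1,0) retry=(1,1)
step 6 (P CAS): counter=10 r=(9,0) succ=(2,0) retry=(1,1)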